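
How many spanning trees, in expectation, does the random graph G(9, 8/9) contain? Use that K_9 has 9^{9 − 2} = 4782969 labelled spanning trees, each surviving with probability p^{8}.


K_9 has 9^{9 − 2} = 4782969 labelled spanning trees.
For each such spanning tree H, let X_H = 1 if all 8 edges of H are present in G. Then P[X_H = 1] = p^{8} = (8/9)^{8} = 16777216/43046721.
Summing the indicators: E[X] = Σ_H E[X_H] = 4782969 · p^{8} = 4782969 · 16777216/43046721 = 16777216/9.
Numerically: E[X] ≈ 1.8641e+06.

E[X] = 4782969 · (8/9)^{8} = 16777216/9 ≈ 1.8641e+06.


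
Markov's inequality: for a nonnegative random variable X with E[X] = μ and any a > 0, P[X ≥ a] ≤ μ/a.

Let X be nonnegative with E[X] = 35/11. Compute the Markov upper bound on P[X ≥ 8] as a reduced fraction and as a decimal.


μ = E[X] = 35/11, a = 8.
Markov: P[X ≥ 8] ≤ μ/a = (35/11)/8 = 35/88.
Numerically: ≈ 0.3977.
(Since a = 8 > μ = 3.1818, the bound 35/88 is < 1 and informative.)

P[X ≥ 8] ≤ 35/88 ≈ 0.3977.


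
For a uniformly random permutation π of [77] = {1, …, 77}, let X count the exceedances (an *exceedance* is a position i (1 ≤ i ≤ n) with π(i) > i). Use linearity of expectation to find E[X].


Write X = Σ_{i=1}^{77} X_i, where X_i = 1_{π(i) > i}.
For each fixed i, π(i) is uniform over {1, …, 77} (marginal of a uniform permutation), so P[π(i) > i] = (n − i)/n. Summing: Σ_{i=1}^{77} (n − i)/n = (0 + 1 + … + 76)/77 = 77(77 − 1)/(2·77) = (77 − 1)/2.
Hence E[X] = Σ_{i=1}^{77} (77 − i)/77 = 38 ≈ 38.0000.

E[X] = 38 = 38.0000.


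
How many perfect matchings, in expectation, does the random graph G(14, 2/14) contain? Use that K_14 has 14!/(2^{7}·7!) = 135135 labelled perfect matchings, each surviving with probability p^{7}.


K_14 has 14!/(2^{7}·7!) = 135135 labelled perfect matchings.
For each such perfect matching H, let X_H = 1 if all 7 edges of H are present in G. Then P[X_H = 1] = p^{7} = (1/7)^{7} = 1/823543.
By linearity of expectation: E[X] = Σ_H E[X_H] = 135135 · p^{7} = 135135 · 1/823543 = 19305/117649.
Numerically: E[X] ≈ 0.16409.

E[X] = 135135 · (1/7)^{7} = 19305/117649 ≈ 0.16409.


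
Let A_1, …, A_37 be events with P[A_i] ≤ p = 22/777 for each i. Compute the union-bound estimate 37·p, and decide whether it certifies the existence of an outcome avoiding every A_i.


Union bound: P[∪_{i=1}^{37} A_i] ≤ Σ_i P[A_i] ≤ 37·p = 37·(22/777) = 22/21.
Numerically: 22/21 ≈ 1.048.
Is 22/21 < 1? NO.
Since the bound 22/21 is ≥ 1, the union bound is uninformative here; it does NOT by itself certify existence.

37·p = 22/21 ≈ 1.048; existence NOT certified by the union bound.


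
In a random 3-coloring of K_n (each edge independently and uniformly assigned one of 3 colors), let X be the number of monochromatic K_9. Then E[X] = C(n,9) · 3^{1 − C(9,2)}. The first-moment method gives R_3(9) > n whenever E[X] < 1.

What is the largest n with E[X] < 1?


We need C(n, 9) · 3^{1 − 36} < 1, i.e. C(n, 9) < 3^{36 − 1} = 50031545098999707.
Check values of n near the boundary:
  n = 298: C(298, 9) = 45207677551849890; 45207677551849890 < 50031545098999707? YES
  n = 299: C(299, 9) = 46610674441390059; 46610674441390059 < 50031545098999707? YES
  n = 300: C(300, 9) = 48052241692154700; 48052241692154700 < 50031545098999707? YES
  n = 301: C(301, 9) = 49533303936090975; 49533303936090975 < 50031545098999707? YES
  n = 302: C(302, 9) = 51054804739588650; 51054804739588650 < 50031545098999707? NO
  n = 303: C(303, 9) = 52617706925494425; 52617706925494425 < 50031545098999707? NO
  n = 304: C(304, 9) = 54222992899492560; 54222992899492560 < 50031545098999707? NO
The largest n with C(n, 9) < 50031545098999707 is n = 301 (where E[X] = 16511101312030325/16677181699666569 ≈ 0.99004). Hence R_3(9) > 301, i.e. R_3(9) ≥ 302.

Largest n = 301; hence R_3(9) > 301.


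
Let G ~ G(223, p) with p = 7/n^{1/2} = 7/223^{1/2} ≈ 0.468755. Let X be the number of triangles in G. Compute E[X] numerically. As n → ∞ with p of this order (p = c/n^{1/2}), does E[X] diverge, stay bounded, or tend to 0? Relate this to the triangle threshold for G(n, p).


Number of potential triangles: C(223, 3) = 1823471.
Each occurs with probability p³ ≈ (0.468755)³ ≈ 1.02999905e-01.
By linearity: E[X] = C(223, 3)·p³ ≈ 1823471 · 1.02999905e-01 ≈ 187817.340345.
Since α = 1/2 < 1, p = c/n^{1/2} ≫ 1/n is above the triangle threshold p ~ 1/n. Asymptotically E[X] ~ (c³/6)·n^{3(1−α)} = (7³/6)·n^{1.5} → ∞; triangles are abundant w.h.p.

E[X] ≈ 187817.340345; in regime p = Θ(1/n^{1/2}) E[X] diverges (above the triangle threshold p ~ 1/n).


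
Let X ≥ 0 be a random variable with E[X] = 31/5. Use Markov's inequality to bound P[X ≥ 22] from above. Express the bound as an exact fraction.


μ = E[X] = 31/5, a = 22.
Markov: P[X ≥ 22] ≤ μ/a = (31/5)/22 = 31/110.
Numerically: ≈ 0.28182.
(Since a = 22 > μ = 6.20000, the bound 31/110 is < 1 and informative.)

P[X ≥ 22] ≤ 31/110 ≈ 0.28182.


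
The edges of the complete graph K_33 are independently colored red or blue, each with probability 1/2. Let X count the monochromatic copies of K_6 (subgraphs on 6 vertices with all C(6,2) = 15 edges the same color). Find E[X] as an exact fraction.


Let X = Σ_S X_S over the C(33, 6) = 1107568 subsets S of size 6, where X_S = 1 if the K_6 on S is monochromatic.
For a fixed S, the K_6 on S has C(6, 2) = 15 edges. P[all 15 edges red] = (1/2)^15, and likewise for blue, so P[monochromatic] = 2·(1/2)^15 = 2^{1 − 15} = 1/16384.
By linearity of expectation: E[X] = C(33, 6) · 2^{1 − 15} = 1107568 · 1/16384 = 69223/1024.
Numerically: E[X] ≈ 67.600586.

E[X] = C(33,6)·2^(1−C(6,2)) = 69223/1024 ≈ 67.600586.


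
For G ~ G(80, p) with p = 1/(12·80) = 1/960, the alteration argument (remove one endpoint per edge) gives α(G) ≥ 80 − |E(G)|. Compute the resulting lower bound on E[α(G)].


E[|E(G)|] = C(80, 2)·p = 3160 · (1/960) = 79/24.
E[α(G)] ≥ n − E[|E(G)|] = 80 − 79/24 = 1841/24.
Numerically: ≈ 76.70833.
(This is only a lower bound; the true E[α(G)] may be larger.)

E[α(G)] ≥ 1841/24 ≈ 76.70833.


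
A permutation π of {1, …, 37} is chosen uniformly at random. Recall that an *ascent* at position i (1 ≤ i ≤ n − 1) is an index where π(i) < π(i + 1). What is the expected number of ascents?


Write X = Σ X_I over i = 1, …, 36, with X_I the indicator of one ascent.
There are 36 indicators.
For each fixed i, the pair (π(i), π(i+1)) is a uniformly random ordered pair of distinct values from {1, …, 37}; by symmetry P[π(i) < π(i+1)] = 1/2.
By linearity: E[X] = 36 · (1/2) = (37 − 1) · (1/2) = 18 ≈ 18.000000.

E[X] = 18 = 18.000000.


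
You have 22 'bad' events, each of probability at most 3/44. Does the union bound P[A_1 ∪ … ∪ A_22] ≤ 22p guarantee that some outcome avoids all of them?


Union bound: P[∪_{i=1}^{22} A_i] ≤ Σ_i P[A_i] ≤ 22·p = 22·(3/44) = 3/2.
Numerically: 3/2 ≈ 1.5000.
Is 3/2 < 1? NO.
Since the bound 3/2 is ≥ 1, the union bound is uninformative here; it does NOT by itself certify existence.

22·p = 3/2 ≈ 1.5000; existence NOT certified by the union bound.


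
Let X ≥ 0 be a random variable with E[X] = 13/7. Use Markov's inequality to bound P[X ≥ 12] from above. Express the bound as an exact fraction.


μ = E[X] = 13/7, a = 12.
Markov: P[X ≥ 12] ≤ μ/a = (13/7)/12 = 13/84.
Numerically: ≈ 0.155.
(Since a = 12 > μ = 1.857, the bound 13/84 is < 1 and informative.)

P[X ≥ 12] ≤ 13/84 ≈ 0.155.


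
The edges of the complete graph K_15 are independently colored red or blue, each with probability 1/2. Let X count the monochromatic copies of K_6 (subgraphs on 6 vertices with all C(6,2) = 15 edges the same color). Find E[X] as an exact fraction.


Let X = Σ_S X_S over the C(15, 6) = 5005 subsets S of size 6, where X_S = 1 if the K_6 on S is monochromatic.
For a fixed S, the K_6 on S has C(6, 2) = 15 edges. P[all 15 edges red] = (1/2)^15, and likewise for blue, so P[monochromatic] = 2·(1/2)^15 = 2^{1 − 15} = 1/16384.
Summing: E[X] = C(15, 6) · 2^{1 − 15} = 5005 · 1/16384 = 5005/16384.
Numerically: E[X] ≈ 0.30548.

E[X] = C(15,6)·2^(1−C(6,2)) = 5005/16384 ≈ 0.30548.


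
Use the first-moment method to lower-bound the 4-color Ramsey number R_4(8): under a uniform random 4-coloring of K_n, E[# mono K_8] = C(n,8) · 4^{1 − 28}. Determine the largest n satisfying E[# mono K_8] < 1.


We need C(n, 8) · 4^{1 − 28} < 1, i.e. C(n, 8) < 4^{28 − 1} = 18014398509481984.
Check values of n near the boundary:
  n = 402: C(402, 8) = 15770615726749950; 15770615726749950 < 18014398509481984? YES
  n = 403: C(403, 8) = 16090020602228430; 16090020602228430 < 18014398509481984? YES
  n = 404: C(404, 8) = 16415071523485570; 16415071523485570 < 18014398509481984? YES
  n = 405: C(405, 8) = 16745853821188050; 16745853821188050 < 18014398509481984? YES
  n = 406: C(406, 8) = 17082453897995850; 17082453897995850 < 18014398509481984? YES
  n = 407: C(407, 8) = 17424959239309050; 17424959239309050 < 18014398509481984? YES
  n = 408: C(408, 8) = 17773458424095231; 17773458424095231 < 18014398509481984? YES
  n = 409: C(409, 8) = 18128041135797879; 18128041135797879 < 18014398509481984? NO
The largest n with C(n, 8) < 18014398509481984 is n = 408 (where E[X] = 17773458424095231/18014398509481984 ≈ 0.986625). Hence R_4(8) > 408, i.e. R_4(8) ≥ 409.

Largest n = 408; hence R_4(8) > 408.


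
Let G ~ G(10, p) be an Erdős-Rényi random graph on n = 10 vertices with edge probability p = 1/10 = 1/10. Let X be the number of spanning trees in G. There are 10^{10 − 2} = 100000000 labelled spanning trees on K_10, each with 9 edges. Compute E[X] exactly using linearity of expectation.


K_10 has 10^{10 − 2} = 100000000 labelled spanning trees.
For each such spanning tree H, let X_H = 1 if all 9 edges of H are present in G. Then P[X_H = 1] = p^{9} = (1/10)^{9} = 1/1000000000.
By linearity of expectation: E[X] = Σ_H E[X_H] = 100000000 · p^{9} = 100000000 · 1/1000000000 = 1/10.
Numerically: E[X] ≈ 0.1.

E[X] = 100000000 · (1/10)^{9} = 1/10 ≈ 0.1.


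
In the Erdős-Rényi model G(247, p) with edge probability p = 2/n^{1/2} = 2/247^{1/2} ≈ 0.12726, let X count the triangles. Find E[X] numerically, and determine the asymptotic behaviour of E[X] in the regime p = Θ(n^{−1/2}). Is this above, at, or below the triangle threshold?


Number of potential triangles: C(247, 3) = 2481115.
Each occurs with probability p³ ≈ (0.12726)³ ≈ 2.0608413e-03.
By linearity: E[X] = C(247, 3)·p³ ≈ 2481115 · 2.0608413e-03 ≈ 5113.18436.
Since α = 1/2 < 1, p = c/n^{1/2} ≫ 1/n is above the triangle threshold p ~ 1/n. Asymptotically E[X] ~ (c³/6)·n^{3(1−α)} = (2³/6)·n^{1.5} → ∞; triangles are abundant w.h.p.

E[X] ≈ 5113.18436; in regime p = Θ(1/n^{1/2}) E[X] diverges (above the triangle threshold p ~ 1/n).


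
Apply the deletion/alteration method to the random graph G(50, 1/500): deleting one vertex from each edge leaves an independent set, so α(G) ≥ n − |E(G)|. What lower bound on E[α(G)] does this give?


E[|E(G)|] = C(50, 2)·p = 1225 · (1/500) = 49/20.
E[α(G)] ≥ n − E[|E(G)|] = 50 − 49/20 = 951/20.
Numerically: ≈ 47.550000.
(This is only a lower bound; the true E[α(G)] may be larger.)

E[α(G)] ≥ 951/20 ≈ 47.550000.


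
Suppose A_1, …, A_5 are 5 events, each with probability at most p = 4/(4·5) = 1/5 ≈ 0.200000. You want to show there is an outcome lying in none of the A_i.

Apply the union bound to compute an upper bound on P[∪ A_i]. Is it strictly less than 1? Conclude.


Union bound: P[∪_{i=1}^{5} A_i] ≤ Σ_i P[A_i] ≤ 5·p = 5·(1/5) = 1.
Numerically: 1 ≈ 1.000000.
Is 1 < 1? NO.
Since the bound 1 is ≥ 1, the union bound is uninformative here; it does NOT by itself certify existence.

5·p = 1 ≈ 1.000000; existence NOT certified by the union bound.


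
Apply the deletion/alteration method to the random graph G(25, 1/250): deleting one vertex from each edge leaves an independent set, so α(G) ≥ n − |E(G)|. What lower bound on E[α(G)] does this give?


E[|E(G)|] = C(25, 2)·p = 300 · (1/250) = 6/5.
E[α(G)] ≥ n − E[|E(G)|] = 25 − 6/5 = 119/5.
Numerically: ≈ 23.8000.
(This is only a lower bound; the true E[α(G)] may be larger.)

E[α(G)] ≥ 119/5 ≈ 23.8000.


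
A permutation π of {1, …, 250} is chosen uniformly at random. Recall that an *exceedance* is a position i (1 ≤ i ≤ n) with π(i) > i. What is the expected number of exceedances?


Write X = Σ_{i=1}^{250} X_i, where X_i = 1_{π(i) > i}.
For each fixed i, π(i) is uniform over {1, …, 250} (marginal of a uniform permutation), so P[π(i) > i] = (n − i)/n. Summing: Σ_{i=1}^{250} (n − i)/n = (0 + 1 + … + 249)/250 = 250(250 − 1)/(2·250) = (250 − 1)/2.
Hence E[X] = Σ_{i=1}^{250} (250 − i)/250 = 249/2 ≈ 124.500000.

E[X] = 249/2 = 124.500000.


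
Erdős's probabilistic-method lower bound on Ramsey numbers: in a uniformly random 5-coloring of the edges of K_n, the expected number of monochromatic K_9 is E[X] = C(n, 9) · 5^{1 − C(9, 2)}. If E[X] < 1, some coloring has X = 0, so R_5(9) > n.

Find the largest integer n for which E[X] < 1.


We need C(n, 9) · 5^{1 − 36} < 1, i.e. C(n, 9) < 5^{36 − 1} = 2910383045673370361328125.
Check values of n near the boundary:
  n = 2169: C(2169, 9) = 2879753360044504243499683; 2879753360044504243499683 < 2910383045673370361328125? YES
  n = 2170: C(2170, 9) = 2891746779868845075610510; 2891746779868845075610510 < 2910383045673370361328125? YES
  n = 2171: C(2171, 9) = 2903784578674959601827205; 2903784578674959601827205 < 2910383045673370361328125? YES
  n = 2172: C(2172, 9) = 2915866900084148060642020; 2915866900084148060642020 < 2910383045673370361328125? NO
The largest n with C(n, 9) < 2910383045673370361328125 is n = 2171 (where E[X] = 580756915734991920365441/582076609134674072265625 ≈ 0.9977328). Hence R_5(9) > 2171, i.e. R_5(9) ≥ 2172.

Largest n = 2171; hence R_5(9) > 2171.


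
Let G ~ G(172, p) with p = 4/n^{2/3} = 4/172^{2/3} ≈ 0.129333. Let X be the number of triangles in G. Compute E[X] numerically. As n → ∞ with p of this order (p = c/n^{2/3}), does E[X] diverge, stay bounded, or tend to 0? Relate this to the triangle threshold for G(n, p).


Number of potential triangles: C(172, 3) = 833340.
Each occurs with probability p³ ≈ (0.129333)³ ≈ 2.16333153e-03.
By linearity: E[X] = C(172, 3)·p³ ≈ 833340 · 2.16333153e-03 ≈ 1802.790698.
Since α = 2/3 < 1, p = c/n^{2/3} ≫ 1/n is above the triangle threshold p ~ 1/n. Asymptotically E[X] ~ (c³/6)·n^{3(1−α)} = (4³/6)·n^{1} → ∞; triangles are abundant w.h.p.

E[X] ≈ 1802.790698; in regime p = Θ(1/n^{2/3}) E[X] diverges (above the triangle threshold p ~ 1/n).


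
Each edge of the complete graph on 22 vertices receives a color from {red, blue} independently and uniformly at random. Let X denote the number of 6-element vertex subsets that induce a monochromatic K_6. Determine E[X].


Let X = Σ_S X_S over the C(22, 6) = 74613 subsets S of size 6, where X_S = 1 if the K_6 on S is monochromatic.
For a fixed S, the K_6 on S has C(6, 2) = 15 edges. P[all 15 edges red] = (1/2)^15, and likewise for blue, so P[monochromatic] = 2·(1/2)^15 = 2^{1 − 15} = 1/16384.
By linearity: E[X] = C(22, 6) · 2^{1 − 15} = 74613 · 1/16384 = 74613/16384.
Numerically: E[X] ≈ 4.5540.

E[X] = C(22,6)·2^(1−C(6,2)) = 74613/16384 ≈ 4.5540.


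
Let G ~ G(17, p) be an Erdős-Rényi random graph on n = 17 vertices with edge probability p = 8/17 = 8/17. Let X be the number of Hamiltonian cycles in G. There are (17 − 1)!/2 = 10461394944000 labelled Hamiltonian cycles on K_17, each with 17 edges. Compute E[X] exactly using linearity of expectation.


K_17 has (17 − 1)!/2 = 10461394944000 labelled Hamiltonian cycles.
For each such Hamiltonian cycle H, let X_H = 1 if all 17 edges of H are present in G. Then P[X_H = 1] = p^{17} = (8/17)^{17} = 2251799813685248/827240261886336764177.
By linearity of expectation: E[X] = Σ_H E[X_H] = 10461394944000 · p^{17} = 10461394944000 · 2251799813685248/827240261886336764177 = 23556967185786995434586112000/827240261886336764177.
Numerically: E[X] ≈ 2.848e+07.

E[X] = 10461394944000 · (8/17)^{17} = 23556967185786995434586112000/827240261886336764177 ≈ 2.848e+07.


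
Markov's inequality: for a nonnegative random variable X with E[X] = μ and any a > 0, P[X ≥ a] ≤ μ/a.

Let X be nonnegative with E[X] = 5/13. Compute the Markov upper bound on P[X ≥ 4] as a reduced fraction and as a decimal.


μ = E[X] = 5/13, a = 4.
Markov: P[X ≥ 4] ≤ μ/a = (5/13)/4 = 5/52.
Numerically: ≈ 0.09615.
(Since a = 4 > μ = 0.38462, the bound 5/52 is < 1 and informative.)

P[X ≥ 4] ≤ 5/52 ≈ 0.09615.


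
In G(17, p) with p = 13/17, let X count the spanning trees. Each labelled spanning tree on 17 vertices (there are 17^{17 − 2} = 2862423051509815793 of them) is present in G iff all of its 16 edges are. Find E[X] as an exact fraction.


K_17 has 17^{17 − 2} = 2862423051509815793 labelled spanning trees.
For each such spanning tree H, let X_H = 1 if all 16 edges of H are present in G. Then P[X_H = 1] = p^{16} = (13/17)^{16} = 665416609183179841/48661191875666868481.
By linearity of expectation: E[X] = Σ_H E[X_H] = 2862423051509815793 · p^{16} = 2862423051509815793 · 665416609183179841/48661191875666868481 = 665416609183179841/17.
Numerically: E[X] ≈ 3.914e+16.

E[X] = 2862423051509815793 · (13/17)^{16} = 665416609183179841/17 ≈ 3.914e+16.


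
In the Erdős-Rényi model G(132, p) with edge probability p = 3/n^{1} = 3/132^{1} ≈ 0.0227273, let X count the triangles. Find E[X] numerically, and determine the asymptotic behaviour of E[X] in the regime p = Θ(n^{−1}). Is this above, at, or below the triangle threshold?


Number of potential triangles: C(132, 3) = 374660.
Each occurs with probability p³ ≈ (0.0227273)³ ≈ 1.17392938e-05.
By linearity: E[X] = C(132, 3)·p³ ≈ 374660 · 1.17392938e-05 ≈ 4.398244.
Here α = 1, so p = 3/n is exactly at the triangle threshold p ~ 1/n. Asymptotically E[X] → c³/6 = 3³/6 = 9/2 ≈ 4.500000, a bounded constant. In this regime the triangle count is asymptotically Poisson(c³/6).

E[X] ≈ 4.398244; in regime p = Θ(1/n^{1}) E[X] stays bounded (at the triangle threshold p ~ 1/n).


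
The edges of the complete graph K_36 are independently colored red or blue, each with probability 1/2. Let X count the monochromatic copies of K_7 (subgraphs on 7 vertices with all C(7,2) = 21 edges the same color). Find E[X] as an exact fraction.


Let X = Σ_S X_S over the C(36, 7) = 8347680 subsets S of size 7, where X_S = 1 if the K_7 on S is monochromatic.
For a fixed S, the K_7 on S has C(7, 2) = 21 edges. P[all 21 edges red] = (1/2)^21, and likewise for blue, so P[monochromatic] = 2·(1/2)^21 = 2^{1 − 21} = 1/1048576.
Summing: E[X] = C(36, 7) · 2^{1 − 21} = 8347680 · 1/1048576 = 260865/32768.
Numerically: E[X] ≈ 7.9610.

E[X] = C(36,7)·2^(1−C(7,2)) = 260865/32768 ≈ 7.9610.


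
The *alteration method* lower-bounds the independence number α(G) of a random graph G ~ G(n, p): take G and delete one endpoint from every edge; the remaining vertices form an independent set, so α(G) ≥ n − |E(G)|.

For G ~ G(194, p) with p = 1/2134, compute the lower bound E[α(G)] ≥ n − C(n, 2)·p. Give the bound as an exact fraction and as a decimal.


E[|E(G)|] = C(194, 2)·p = 18721 · (1/2134) = 193/22.
E[α(G)] ≥ n − E[|E(G)|] = 194 − 193/22 = 4075/22.
Numerically: ≈ 185.227.
(This is only a lower bound; the true E[α(G)] may be larger.)

E[α(G)] ≥ 4075/22 ≈ 185.227.


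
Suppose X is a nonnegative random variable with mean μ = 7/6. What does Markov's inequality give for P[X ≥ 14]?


μ = E[X] = 7/6, a = 14.
Markov: P[X ≥ 14] ≤ μ/a = (7/6)/14 = 1/12.
Numerically: ≈ 0.0833.
(Since a = 14 > μ = 1.1667, the bound 1/12 is < 1 and informative.)

P[X ≥ 14] ≤ 1/12 ≈ 0.0833.


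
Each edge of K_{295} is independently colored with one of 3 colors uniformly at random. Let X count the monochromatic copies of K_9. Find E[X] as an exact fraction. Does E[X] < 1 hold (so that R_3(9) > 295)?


E[X] = C(295, 9) · 3^{1 − 36} = 41221140106119260 · 3^{−35} = 41221140106119260/50031545098999707.
As a reduced fraction: E[X] = 41221140106119260/50031545098999707 ≈ 0.8239030.
Is E[X] < 1? YES.
Since E[X] < 1, there exists a 3-coloring of K_{295} with no monochromatic K_9; hence R_3(9) > 295.

E[X] = 41221140106119260/50031545098999707 ≈ 0.8239030; E[X] < 1, so R_3(9) > 295.


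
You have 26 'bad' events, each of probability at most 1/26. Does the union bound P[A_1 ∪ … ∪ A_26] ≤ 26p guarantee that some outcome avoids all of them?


Union bound: P[∪_{i=1}^{26} A_i] ≤ Σ_i P[A_i] ≤ 26·p = 26·(1/26) = 1.
Numerically: 1 ≈ 1.0000000.
Is 1 < 1? NO.
Since the bound 1 is ≥ 1, the union bound is uninformative here; it does NOT by itself certify existence.

26·p = 1 ≈ 1.0000000; existence NOT certified by the union bound.


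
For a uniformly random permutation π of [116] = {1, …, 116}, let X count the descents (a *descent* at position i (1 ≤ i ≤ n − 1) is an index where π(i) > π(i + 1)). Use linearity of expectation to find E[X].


Write X = Σ X_I over i = 1, …, 115, with X_I the indicator of one descent.
There are 115 indicators.
For each fixed i, the pair (π(i), π(i+1)) is a uniformly random ordered pair of distinct values from {1, …, 116}; by symmetry P[π(i) > π(i+1)] = 1/2.
By linearity: E[X] = 115 · (1/2) = (116 − 1) · (1/2) = 115/2 ≈ 57.5000.

E[X] = 115/2 = 57.5000.


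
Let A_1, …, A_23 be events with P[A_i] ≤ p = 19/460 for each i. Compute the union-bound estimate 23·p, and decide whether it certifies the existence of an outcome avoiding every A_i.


Union bound: P[∪_{i=1}^{23} A_i] ≤ Σ_i P[A_i] ≤ 23·p = 23·(19/460) = 19/20.
Numerically: 19/20 ≈ 0.95000.
Is 19/20 < 1? YES.
Since P[∪ A_i] ≤ 19/20 < 1, the complement has P[∩ A_i^c] ≥ 1 − 19/20 = 1/20 > 0, so some outcome avoids every A_i.

23·p = 19/20 ≈ 0.95000; existence CERTIFIED by the union bound.


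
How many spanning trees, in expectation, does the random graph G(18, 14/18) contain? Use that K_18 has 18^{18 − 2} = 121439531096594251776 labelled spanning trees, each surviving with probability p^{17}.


K_18 has 18^{18 − 2} = 121439531096594251776 labelled spanning trees.
For each such spanning tree H, let X_H = 1 if all 17 edges of H are present in G. Then P[X_H = 1] = p^{17} = (7/9)^{17} = 232630513987207/16677181699666569.
By linearity of expectation: E[X] = Σ_H E[X_H] = 121439531096594251776 · p^{17} = 121439531096594251776 · 232630513987207/16677181699666569 = 15245673364665597952/9.
Numerically: E[X] ≈ 1.694e+18.

E[X] = 121439531096594251776 · (7/9)^{17} = 15245673364665597952/9 ≈ 1.694e+18.


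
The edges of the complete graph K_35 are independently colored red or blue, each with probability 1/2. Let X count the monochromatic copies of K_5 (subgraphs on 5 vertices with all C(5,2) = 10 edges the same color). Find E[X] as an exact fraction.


Let X = Σ_S X_S over the C(35, 5) = 324632 subsets S of size 5, where X_S = 1 if the K_5 on S is monochromatic.
For a fixed S, the K_5 on S has C(5, 2) = 10 edges. P[all 10 edges red] = (1/2)^10, and likewise for blue, so P[monochromatic] = 2·(1/2)^10 = 2^{1 − 10} = 1/512.
Summing: E[X] = C(35, 5) · 2^{1 − 10} = 324632 · 1/512 = 40579/64.
Numerically: E[X] ≈ 634.046875.

E[X] = C(35,5)·2^(1−C(5,2)) = 40579/64 ≈ 634.046875.


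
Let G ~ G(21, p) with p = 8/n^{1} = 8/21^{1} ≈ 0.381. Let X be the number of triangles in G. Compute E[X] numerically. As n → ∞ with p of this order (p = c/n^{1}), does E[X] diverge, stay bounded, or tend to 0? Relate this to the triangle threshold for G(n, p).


Number of potential triangles: C(21, 3) = 1330.
Each occurs with probability p³ ≈ (0.381)³ ≈ 5.528561e-02.
By linearity: E[X] = C(21, 3)·p³ ≈ 1330 · 5.528561e-02 ≈ 73.5299.
Here α = 1, so p = 8/n is exactly at the triangle threshold p ~ 1/n. Asymptotically E[X] → c³/6 = 8³/6 = 256/3 ≈ 85.3333, a bounded constant. In this regime the triangle count is asymptotically Poisson(c³/6).

E[X] ≈ 73.5299; in regime p = Θ(1/n^{1}) E[X] stays bounded (at the triangle threshold p ~ 1/n).


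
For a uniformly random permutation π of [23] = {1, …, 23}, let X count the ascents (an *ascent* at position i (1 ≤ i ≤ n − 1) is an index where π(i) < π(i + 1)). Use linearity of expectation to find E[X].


Write X = Σ X_I over i = 1, …, 22, with X_I the indicator of one ascent.
There are 22 indicators.
For each fixed i, the pair (π(i), π(i+1)) is a uniformly random ordered pair of distinct values from {1, …, 23}; by symmetry P[π(i) < π(i+1)] = 1/2.
By linearity: E[X] = 22 · (1/2) = (23 − 1) · (1/2) = 11 ≈ 11.0000.

E[X] = 11 = 11.0000.


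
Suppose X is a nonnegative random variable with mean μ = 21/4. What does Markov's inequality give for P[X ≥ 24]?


μ = E[X] = 21/4, a = 24.
Markov: P[X ≥ 24] ≤ μ/a = (21/4)/24 = 7/32.
Numerically: ≈ 0.219.
(Since a = 24 > μ = 5.250, the bound 7/32 is < 1 and informative.)

P[X ≥ 24] ≤ 7/32 ≈ 0.219.


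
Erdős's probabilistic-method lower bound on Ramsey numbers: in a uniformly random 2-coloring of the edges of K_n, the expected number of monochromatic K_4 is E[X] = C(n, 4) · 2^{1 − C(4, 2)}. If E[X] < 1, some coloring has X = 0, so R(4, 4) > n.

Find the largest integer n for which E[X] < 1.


We need C(n, 4) · 2^{1 − 6} < 1, i.e. C(n, 4) < 2^{6 − 1} = 32.
Check values of n near the boundary:
  n = 4: C(4, 4) = 1; 1 < 32? YES
  n = 5: C(5, 4) = 5; 5 < 32? YES
  n = 6: C(6, 4) = 15; 15 < 32? YES
  n = 7: C(7, 4) = 35; 35 < 32? NO
The largest n with C(n, 4) < 32 is n = 6 (where E[X] = 15/32 ≈ 0.469). Hence R(4, 4) > 6, i.e. R(4, 4) ≥ 7.

Largest n = 6; hence R(4, 4) > 6.


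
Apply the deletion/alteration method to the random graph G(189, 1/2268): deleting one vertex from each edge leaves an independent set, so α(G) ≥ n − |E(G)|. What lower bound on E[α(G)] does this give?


E[|E(G)|] = C(189, 2)·p = 17766 · (1/2268) = 47/6.
E[α(G)] ≥ n − E[|E(G)|] = 189 − 47/6 = 1087/6.
Numerically: ≈ 181.16667.
(This is only a lower bound; the true E[α(G)] may be larger.)

E[α(G)] ≥ 1087/6 ≈ 181.16667.


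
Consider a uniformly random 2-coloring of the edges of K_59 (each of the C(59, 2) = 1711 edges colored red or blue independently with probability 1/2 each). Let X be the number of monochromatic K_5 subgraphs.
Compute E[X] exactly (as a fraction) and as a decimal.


Let X = Σ_S X_S over the C(59, 5) = 5006386 subsets S of size 5, where X_S = 1 if the K_5 on S is monochromatic.
For a fixed S, the K_5 on S has C(5, 2) = 10 edges. P[all 10 edges red] = (1/2)^10, and likewise for blue, so P[monochromatic] = 2·(1/2)^10 = 2^{1 − 10} = 1/512.
Summing: E[X] = C(59, 5) · 2^{1 − 10} = 5006386 · 1/512 = 2503193/256.
Numerically: E[X] ≈ 9778.09766.

E[X] = C(59,5)·2^(1−C(5,2)) = 2503193/256 ≈ 9778.09766.


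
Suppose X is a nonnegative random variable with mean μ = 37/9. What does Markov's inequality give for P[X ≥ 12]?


μ = E[X] = 37/9, a = 12.
Markov: P[X ≥ 12] ≤ μ/a = (37/9)/12 = 37/108.
Numerically: ≈ 0.342593.
(Since a = 12 > μ = 4.111111, the bound 37/108 is < 1 and informative.)

P[X ≥ 12] ≤ 37/108 ≈ 0.342593.


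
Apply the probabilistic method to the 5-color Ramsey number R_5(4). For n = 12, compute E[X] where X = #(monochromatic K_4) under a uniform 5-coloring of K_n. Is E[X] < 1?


E[X] = C(12, 4) · 5^{1 − 6} = 495 · 5^{−5} = 495/3125.
As a reduced fraction: E[X] = 99/625 ≈ 0.15840.
Is E[X] < 1? YES.
Since E[X] < 1, there exists a 5-coloring of K_{12} with no monochromatic K_4; hence R_5(4) > 12.

E[X] = 99/625 ≈ 0.15840; E[X] < 1, so R_5(4) > 12.


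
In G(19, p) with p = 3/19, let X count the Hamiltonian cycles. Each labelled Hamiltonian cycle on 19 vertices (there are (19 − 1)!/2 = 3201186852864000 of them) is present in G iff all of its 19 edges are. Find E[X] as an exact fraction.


K_19 has (19 − 1)!/2 = 3201186852864000 labelled Hamiltonian cycles.
For each such Hamiltonian cycle H, let X_H = 1 if all 19 edges of H are present in G. Then P[X_H = 1] = p^{19} = (3/19)^{19} = 1162261467/1978419655660313589123979.
By linearity of expectation: E[X] = Σ_H E[X_H] = 3201186852864000 · p^{19} = 3201186852864000 · 1162261467/1978419655660313589123979 = 3720616127750825791488000/1978419655660313589123979.
Numerically: E[X] ≈ 1.8806.

E[X] = 3201186852864000 · (3/19)^{19} = 3720616127750825791488000/1978419655660313589123979 ≈ 1.8806.


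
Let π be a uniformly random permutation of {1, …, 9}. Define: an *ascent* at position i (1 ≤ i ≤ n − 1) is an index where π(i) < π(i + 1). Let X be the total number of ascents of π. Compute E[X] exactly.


Write X = Σ X_I over i = 1, …, 8, with X_I the indicator of one ascent.
There are 8 indicators.
For each fixed i, the pair (π(i), π(i+1)) is a uniformly random ordered pair of distinct values from {1, …, 9}; by symmetry P[π(i) < π(i+1)] = 1/2.
By linearity: E[X] = 8 · (1/2) = (9 − 1) · (1/2) = 4 ≈ 4.000000.

E[X] = 4 = 4.000000.


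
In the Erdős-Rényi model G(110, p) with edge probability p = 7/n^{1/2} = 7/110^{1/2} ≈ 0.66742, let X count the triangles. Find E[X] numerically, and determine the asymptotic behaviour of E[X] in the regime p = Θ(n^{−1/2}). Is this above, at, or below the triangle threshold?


Number of potential triangles: C(110, 3) = 215820.
Each occurs with probability p³ ≈ (0.66742)³ ≈ 2.9730697e-01.
By linearity: E[X] = C(110, 3)·p³ ≈ 215820 · 2.9730697e-01 ≈ 64164.79048.
Since α = 1/2 < 1, p = c/n^{1/2} ≫ 1/n is above the triangle threshold p ~ 1/n. Asymptotically E[X] ~ (c³/6)·n^{3(1−α)} = (7³/6)·n^{1.5} → ∞; triangles are abundant w.h.p.

E[X] ≈ 64164.79048; in regime p = Θ(1/n^{1/2}) E[X] diverges (above the triangle threshold p ~ 1/n).


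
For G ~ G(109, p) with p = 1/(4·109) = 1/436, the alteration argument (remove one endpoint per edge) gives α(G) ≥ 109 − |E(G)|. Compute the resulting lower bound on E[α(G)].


E[|E(G)|] = C(109, 2)·p = 5886 · (1/436) = 27/2.
E[α(G)] ≥ n − E[|E(G)|] = 109 − 27/2 = 191/2.
Numerically: ≈ 95.5000.
(This is only a lower bound; the true E[α(G)] may be larger.)

E[α(G)] ≥ 191/2 ≈ 95.5000.


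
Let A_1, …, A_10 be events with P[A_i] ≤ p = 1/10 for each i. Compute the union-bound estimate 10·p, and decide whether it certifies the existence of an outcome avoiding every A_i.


Union bound: P[∪_{i=1}^{10} A_i] ≤ Σ_i P[A_i] ≤ 10·p = 10·(1/10) = 1.
Numerically: 1 ≈ 1.000000.
Is 1 < 1? NO.
Since the bound 1 is ≥ 1, the union bound is uninformative here; it does NOT by itself certify existence.

10·p = 1 ≈ 1.000000; existence NOT certified by the union bound.


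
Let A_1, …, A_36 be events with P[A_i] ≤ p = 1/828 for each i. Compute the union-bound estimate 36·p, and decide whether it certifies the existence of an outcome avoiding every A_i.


Union bound: P[∪_{i=1}^{36} A_i] ≤ Σ_i P[A_i] ≤ 36·p = 36·(1/828) = 1/23.
Numerically: 1/23 ≈ 0.0435.
Is 1/23 < 1? YES.
Since P[∪ A_i] ≤ 1/23 < 1, the complement has P[∩ A_i^c] ≥ 1 − 1/23 = 22/23 > 0, so some outcome avoids every A_i.

36·p = 1/23 ≈ 0.0435; existence CERTIFIED by the union bound.


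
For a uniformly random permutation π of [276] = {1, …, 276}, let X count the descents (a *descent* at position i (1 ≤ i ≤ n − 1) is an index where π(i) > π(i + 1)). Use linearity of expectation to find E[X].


Write X = Σ X_I over i = 1, …, 275, with X_I the indicator of one descent.
There are 275 indicators.
For each fixed i, the pair (π(i), π(i+1)) is a uniformly random ordered pair of distinct values from {1, …, 276}; by symmetry P[π(i) > π(i+1)] = 1/2.
By linearity: E[X] = 275 · (1/2) = (276 − 1) · (1/2) = 275/2 ≈ 137.500000.

E[X] = 275/2 = 137.500000.


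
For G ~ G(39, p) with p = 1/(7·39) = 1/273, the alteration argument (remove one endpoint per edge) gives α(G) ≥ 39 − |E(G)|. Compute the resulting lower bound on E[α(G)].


E[|E(G)|] = C(39, 2)·p = 741 · (1/273) = 19/7.
E[α(G)] ≥ n − E[|E(G)|] = 39 − 19/7 = 254/7.
Numerically: ≈ 36.285714.
(This is only a lower bound; the true E[α(G)] may be larger.)

E[α(G)] ≥ 254/7 ≈ 36.285714.


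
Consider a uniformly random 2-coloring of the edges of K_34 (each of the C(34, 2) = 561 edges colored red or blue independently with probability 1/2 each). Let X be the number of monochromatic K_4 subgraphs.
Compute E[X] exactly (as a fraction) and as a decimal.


Let X = Σ_S X_S over the C(34, 4) = 46376 subsets S of size 4, where X_S = 1 if the K_4 on S is monochromatic.
For a fixed S, the K_4 on S has C(4, 2) = 6 edges. P[all 6 edges red] = (1/2)^6, and likewise for blue, so P[monochromatic] = 2·(1/2)^6 = 2^{1 − 6} = 1/32.
By linearity: E[X] = C(34, 4) · 2^{1 − 6} = 46376 · 1/32 = 5797/4.
Numerically: E[X] ≈ 1449.250.

E[X] = C(34,4)·2^(1−C(4,2)) = 5797/4 ≈ 1449.250.


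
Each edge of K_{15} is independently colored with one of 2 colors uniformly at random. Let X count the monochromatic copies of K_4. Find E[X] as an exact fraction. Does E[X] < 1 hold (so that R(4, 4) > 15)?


E[X] = C(15, 4) · 2^{1 − 6} = 1365 · 2^{−5} = 1365/32.
As a reduced fraction: E[X] = 1365/32 ≈ 42.656.
Is E[X] < 1? NO.
Since E[X] ≥ 1, the first-moment bound is inconclusive at n = 15; it does NOT by itself certify R(4, 4) > 15.

E[X] = 1365/32 ≈ 42.656; E[X] ≥ 1; first-moment method inconclusive here.


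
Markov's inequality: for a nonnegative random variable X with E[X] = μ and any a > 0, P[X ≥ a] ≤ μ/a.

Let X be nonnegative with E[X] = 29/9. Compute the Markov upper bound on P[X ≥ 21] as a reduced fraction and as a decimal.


μ = E[X] = 29/9, a = 21.
Markov: P[X ≥ 21] ≤ μ/a = (29/9)/21 = 29/189.
Numerically: ≈ 0.153439.
(Since a = 21 > μ = 3.222222, the bound 29/189 is < 1 and informative.)

P[X ≥ 21] ≤ 29/189 ≈ 0.153439.


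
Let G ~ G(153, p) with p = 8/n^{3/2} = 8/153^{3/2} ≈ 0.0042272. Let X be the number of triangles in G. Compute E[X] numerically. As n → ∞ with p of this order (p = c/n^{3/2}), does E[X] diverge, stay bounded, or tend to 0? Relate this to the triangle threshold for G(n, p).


Number of potential triangles: C(153, 3) = 585276.
Each occurs with probability p³ ≈ (0.0042272)³ ≈ 7.55367895e-08.
By linearity: E[X] = C(153, 3)·p³ ≈ 585276 · 7.55367895e-08 ≈ 0.044210.
Since α = 3/2 > 1, p = c/n^{3/2} = o(1/n) is below the triangle threshold p ~ 1/n. Asymptotically E[X] ~ (c³/6)·n^{3(1−α)} = (8³/6)·n^{-1.5} → 0, so by Markov's inequality G has no triangles w.h.p.

E[X] ≈ 0.044210; in regime p = Θ(1/n^{3/2}) E[X] tends to 0 (below the triangle threshold p ~ 1/n).


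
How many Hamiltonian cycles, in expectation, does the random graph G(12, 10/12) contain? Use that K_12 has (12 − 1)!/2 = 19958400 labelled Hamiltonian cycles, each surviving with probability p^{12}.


K_12 has (12 − 1)!/2 = 19958400 labelled Hamiltonian cycles.
For each such Hamiltonian cycle H, let X_H = 1 if all 12 edges of H are present in G. Then P[X_H = 1] = p^{12} = (5/6)^{12} = 244140625/2176782336.
Summing the indicators: E[X] = Σ_H E[X_H] = 19958400 · p^{12} = 19958400 · 244140625/2176782336 = 469970703125/209952.
Numerically: E[X] ≈ 2.23847e+06.

E[X] = 19958400 · (5/6)^{12} = 469970703125/209952 ≈ 2.23847e+06.


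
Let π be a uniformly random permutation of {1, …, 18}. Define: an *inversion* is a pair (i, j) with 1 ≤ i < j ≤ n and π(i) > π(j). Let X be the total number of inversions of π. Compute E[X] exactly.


Write X = Σ X_I over the C(18, 2) = 153 pairs i < j, with X_I the indicator of one inversion.
There are 153 indicators.
For each fixed pair i < j, the values π(i) and π(j) are two distinct elements of {1, …, 18} in uniformly random order; by symmetry P[π(i) > π(j)] = 1/2.
By linearity: E[X] = 153 · (1/2) = C(18, 2) · (1/2) = 153/2 = 153/2 ≈ 76.500.

E[X] = 153/2 = 76.500.


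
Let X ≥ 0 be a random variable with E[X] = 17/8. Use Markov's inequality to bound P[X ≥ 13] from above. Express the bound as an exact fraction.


μ = E[X] = 17/8, a = 13.
Markov: P[X ≥ 13] ≤ μ/a = (17/8)/13 = 17/104.
Numerically: ≈ 0.163462.
(Since a = 13 > μ = 2.125000, the bound 17/104 is < 1 and informative.)

P[X ≥ 13] ≤ 17/104 ≈ 0.163462.


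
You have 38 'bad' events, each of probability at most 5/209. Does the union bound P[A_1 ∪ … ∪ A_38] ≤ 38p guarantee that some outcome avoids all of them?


Union bound: P[∪_{i=1}^{38} A_i] ≤ Σ_i P[A_i] ≤ 38·p = 38·(5/209) = 10/11.
Numerically: 10/11 ≈ 0.9090909.
Is 10/11 < 1? YES.
Since P[∪ A_i] ≤ 10/11 < 1, the complement has P[∩ A_i^c] ≥ 1 − 10/11 = 1/11 > 0, so some outcome avoids every A_i.

38·p = 10/11 ≈ 0.9090909; existence CERTIFIED by the union bound.


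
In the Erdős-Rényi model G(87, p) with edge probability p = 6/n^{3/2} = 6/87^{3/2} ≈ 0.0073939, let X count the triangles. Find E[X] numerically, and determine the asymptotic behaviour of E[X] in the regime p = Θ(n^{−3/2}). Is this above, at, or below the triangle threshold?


Number of potential triangles: C(87, 3) = 105995.
Each occurs with probability p³ ≈ (0.0073939)³ ≈ 4.0421936e-07.
By linearity: E[X] = C(87, 3)·p³ ≈ 105995 · 4.0421936e-07 ≈ 0.04285.
Since α = 3/2 > 1, p = c/n^{3/2} = o(1/n) is below the triangle threshold p ~ 1/n. Asymptotically E[X] ~ (c³/6)·n^{3(1−α)} = (6³/6)·n^{-1.5} → 0, so by Markov's inequality G has no triangles w.h.p.

E[X] ≈ 0.04285; in regime p = Θ(1/n^{3/2}) E[X] tends to 0 (below the triangle threshold p ~ 1/n).


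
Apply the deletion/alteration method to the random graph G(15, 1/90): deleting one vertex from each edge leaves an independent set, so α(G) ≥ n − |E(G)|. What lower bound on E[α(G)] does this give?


E[|E(G)|] = C(15, 2)·p = 105 · (1/90) = 7/6.
E[α(G)] ≥ n − E[|E(G)|] = 15 − 7/6 = 83/6.
Numerically: ≈ 13.8333.
(This is only a lower bound; the true E[α(G)] may be larger.)

E[α(G)] ≥ 83/6 ≈ 13.8333.


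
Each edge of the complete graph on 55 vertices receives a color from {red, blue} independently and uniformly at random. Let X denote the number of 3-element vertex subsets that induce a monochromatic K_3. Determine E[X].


Let X = Σ_S X_S over the C(55, 3) = 26235 subsets S of size 3, where X_S = 1 if the K_3 on S is monochromatic.
For a fixed S, the K_3 on S has C(3, 2) = 3 edges. P[all 3 edges red] = (1/2)^3, and likewise for blue, so P[monochromatic] = 2·(1/2)^3 = 2^{1 − 3} = 1/4.
By linearity: E[X] = C(55, 3) · 2^{1 − 3} = 26235 · 1/4 = 26235/4.
Numerically: E[X] ≈ 6558.7500.

E[X] = C(55,3)·2^(1−C(3,2)) = 26235/4 ≈ 6558.7500.


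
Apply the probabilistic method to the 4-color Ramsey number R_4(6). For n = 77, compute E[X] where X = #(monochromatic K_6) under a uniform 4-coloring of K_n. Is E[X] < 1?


E[X] = C(77, 6) · 4^{1 − 15} = 237093780 · 4^{−14} = 237093780/268435456.
As a reduced fraction: E[X] = 59273445/67108864 ≈ 0.8832432.
Is E[X] < 1? YES.
Since E[X] < 1, there exists a 4-coloring of K_{77} with no monochromatic K_6; hence R_4(6) > 77.

E[X] = 59273445/67108864 ≈ 0.8832432; E[X] < 1, so R_4(6) > 77.


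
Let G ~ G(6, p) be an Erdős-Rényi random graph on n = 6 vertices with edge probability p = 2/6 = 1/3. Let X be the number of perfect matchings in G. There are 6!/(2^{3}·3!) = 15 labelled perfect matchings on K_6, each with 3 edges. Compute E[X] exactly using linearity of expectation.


K_6 has 6!/(2^{3}·3!) = 15 labelled perfect matchings.
For each such perfect matching H, let X_H = 1 if all 3 edges of H are present in G. Then P[X_H = 1] = p^{3} = (1/3)^{3} = 1/27.
By linearity: E[X] = Σ_H E[X_H] = 15 · p^{3} = 15 · 1/27 = 5/9.
Numerically: E[X] ≈ 0.555556.

E[X] = 15 · (1/3)^{3} = 5/9 ≈ 0.555556.
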